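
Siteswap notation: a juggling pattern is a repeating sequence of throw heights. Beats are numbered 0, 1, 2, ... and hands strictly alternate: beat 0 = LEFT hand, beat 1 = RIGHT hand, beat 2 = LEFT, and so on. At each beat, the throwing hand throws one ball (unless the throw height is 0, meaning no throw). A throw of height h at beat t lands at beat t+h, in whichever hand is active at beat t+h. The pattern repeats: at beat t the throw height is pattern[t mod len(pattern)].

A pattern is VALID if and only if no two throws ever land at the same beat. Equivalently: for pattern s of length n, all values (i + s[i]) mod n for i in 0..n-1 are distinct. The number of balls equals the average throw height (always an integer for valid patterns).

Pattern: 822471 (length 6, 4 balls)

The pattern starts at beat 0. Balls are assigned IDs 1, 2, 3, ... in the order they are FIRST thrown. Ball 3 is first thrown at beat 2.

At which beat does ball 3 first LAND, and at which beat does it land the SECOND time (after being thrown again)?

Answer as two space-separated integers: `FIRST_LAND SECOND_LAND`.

Answer: 4 11

Derivation:
Beat 0 (L): throw ball1 h=8 -> lands@8:L; in-air after throw: [b1@8:L]
Beat 1 (R): throw ball2 h=2 -> lands@3:R; in-air after throw: [b2@3:R b1@8:L]
Beat 2 (L): throw ball3 h=2 -> lands@4:L; in-air after throw: [b2@3:R b3@4:L b1@8:L]
Beat 3 (R): throw ball2 h=4 -> lands@7:R; in-air after throw: [b3@4:L b2@7:R b1@8:L]
Beat 4 (L): throw ball3 h=7 -> lands@11:R; in-air after throw: [b2@7:R b1@8:L b3@11:R]
Beat 5 (R): throw ball4 h=1 -> lands@6:L; in-air after throw: [b4@6:L b2@7:R b1@8:L b3@11:R]
Beat 6 (L): throw ball4 h=8 -> lands@14:L; in-air after throw: [b2@7:R b1@8:L b3@11:R b4@14:L]
Beat 7 (R): throw ball2 h=2 -> lands@9:R; in-air after throw: [b1@8:L b2@9:R b3@11:R b4@14:L]
Beat 8 (L): throw ball1 h=2 -> lands@10:L; in-air after throw: [b2@9:R b1@10:L b3@11:R b4@14:L]
Beat 9 (R): throw ball2 h=4 -> lands@13:R; in-air after throw: [b1@10:L b3@11:R b2@13:R b4@14:L]
Beat 10 (L): throw ball1 h=7 -> lands@17:R; in-air after throw: [b3@11:R b2@13:R b4@14:L b1@17:R]
Beat 11 (R): throw ball3 h=1 -> lands@12:L; in-air after throw: [b3@12:L b2@13:R b4@14:L b1@17:R]
Ball 3: thrown@2 h=2 -> first land @4; rethrown@4 h=7 -> second land @11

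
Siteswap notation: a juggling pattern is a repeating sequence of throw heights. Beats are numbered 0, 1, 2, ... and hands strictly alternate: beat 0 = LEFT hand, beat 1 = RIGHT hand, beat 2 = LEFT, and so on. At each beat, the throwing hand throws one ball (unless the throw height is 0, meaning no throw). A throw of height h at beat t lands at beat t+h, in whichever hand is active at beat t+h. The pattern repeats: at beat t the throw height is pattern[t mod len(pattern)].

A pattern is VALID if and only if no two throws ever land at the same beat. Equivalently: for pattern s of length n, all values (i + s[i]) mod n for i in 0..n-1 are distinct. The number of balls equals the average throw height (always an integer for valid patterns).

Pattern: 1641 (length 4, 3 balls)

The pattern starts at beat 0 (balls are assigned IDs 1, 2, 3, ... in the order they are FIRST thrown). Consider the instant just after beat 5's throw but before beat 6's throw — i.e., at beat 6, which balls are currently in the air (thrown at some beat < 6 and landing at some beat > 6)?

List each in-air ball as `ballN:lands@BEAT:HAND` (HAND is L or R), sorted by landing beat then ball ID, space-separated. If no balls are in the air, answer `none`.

Answer: ball1:lands@7:R ball3:lands@11:R

Derivation:
Beat 0 (L): throw ball1 h=1 -> lands@1:R; in-air after throw: [b1@1:R]
Beat 1 (R): throw ball1 h=6 -> lands@7:R; in-air after throw: [b1@7:R]
Beat 2 (L): throw ball2 h=4 -> lands@6:L; in-air after throw: [b2@6:L b1@7:R]
Beat 3 (R): throw ball3 h=1 -> lands@4:L; in-air after throw: [b3@4:L b2@6:L b1@7:R]
Beat 4 (L): throw ball3 h=1 -> lands@5:R; in-air after throw: [b3@5:R b2@6:L b1@7:R]
Beat 5 (R): throw ball3 h=6 -> lands@11:R; in-air after throw: [b2@6:L b1@7:R b3@11:R]
Beat 6 (L): throw ball2 h=4 -> lands@10:L; in-air after throw: [b1@7:R b2@10:L b3@11:R]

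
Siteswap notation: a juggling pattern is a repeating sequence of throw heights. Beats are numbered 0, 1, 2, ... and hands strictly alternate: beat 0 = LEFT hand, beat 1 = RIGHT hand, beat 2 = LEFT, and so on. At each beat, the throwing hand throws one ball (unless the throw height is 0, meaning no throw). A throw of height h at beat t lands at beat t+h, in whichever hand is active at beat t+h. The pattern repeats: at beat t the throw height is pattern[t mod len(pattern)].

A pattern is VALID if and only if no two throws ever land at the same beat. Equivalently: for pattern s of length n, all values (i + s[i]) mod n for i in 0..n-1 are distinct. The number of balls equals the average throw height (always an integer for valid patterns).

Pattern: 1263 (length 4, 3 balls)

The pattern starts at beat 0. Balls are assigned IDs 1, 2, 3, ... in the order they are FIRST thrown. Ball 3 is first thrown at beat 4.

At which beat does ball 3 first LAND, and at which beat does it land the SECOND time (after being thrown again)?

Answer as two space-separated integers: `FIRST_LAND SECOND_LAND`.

Beat 0 (L): throw ball1 h=1 -> lands@1:R; in-air after throw: [b1@1:R]
Beat 1 (R): throw ball1 h=2 -> lands@3:R; in-air after throw: [b1@3:R]
Beat 2 (L): throw ball2 h=6 -> lands@8:L; in-air after throw: [b1@3:R b2@8:L]
Beat 3 (R): throw ball1 h=3 -> lands@6:L; in-air after throw: [b1@6:L b2@8:L]
Beat 4 (L): throw ball3 h=1 -> lands@5:R; in-air after throw: [b3@5:R b1@6:L b2@8:L]
Beat 5 (R): throw ball3 h=2 -> lands@7:R; in-air after throw: [b1@6:L b3@7:R b2@8:L]
Beat 6 (L): throw ball1 h=6 -> lands@12:L; in-air after throw: [b3@7:R b2@8:L b1@12:L]
Beat 7 (R): throw ball3 h=3 -> lands@10:L; in-air after throw: [b2@8:L b3@10:L b1@12:L]
Ball 3: thrown@4 h=1 -> first land @5; rethrown@5 h=2 -> second land @7

Answer: 5 7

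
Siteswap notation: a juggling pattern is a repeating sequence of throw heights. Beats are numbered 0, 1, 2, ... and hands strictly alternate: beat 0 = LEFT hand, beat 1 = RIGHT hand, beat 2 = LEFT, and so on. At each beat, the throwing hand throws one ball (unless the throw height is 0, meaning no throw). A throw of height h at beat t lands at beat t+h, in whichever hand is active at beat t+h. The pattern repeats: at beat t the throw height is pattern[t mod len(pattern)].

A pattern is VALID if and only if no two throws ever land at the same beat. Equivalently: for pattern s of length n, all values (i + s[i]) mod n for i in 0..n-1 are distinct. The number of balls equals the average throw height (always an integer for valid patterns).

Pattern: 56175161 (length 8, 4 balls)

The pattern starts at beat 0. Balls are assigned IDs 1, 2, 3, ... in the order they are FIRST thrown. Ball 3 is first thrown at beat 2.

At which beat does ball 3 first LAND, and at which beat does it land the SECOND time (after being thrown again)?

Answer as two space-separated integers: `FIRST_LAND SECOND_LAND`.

Answer: 3 10

Derivation:
Beat 0 (L): throw ball1 h=5 -> lands@5:R; in-air after throw: [b1@5:R]
Beat 1 (R): throw ball2 h=6 -> lands@7:R; in-air after throw: [b1@5:R b2@7:R]
Beat 2 (L): throw ball3 h=1 -> lands@3:R; in-air after throw: [b3@3:R b1@5:R b2@7:R]
Beat 3 (R): throw ball3 h=7 -> lands@10:L; in-air after throw: [b1@5:R b2@7:R b3@10:L]
Beat 4 (L): throw ball4 h=5 -> lands@9:R; in-air after throw: [b1@5:R b2@7:R b4@9:R b3@10:L]
Beat 5 (R): throw ball1 h=1 -> lands@6:L; in-air after throw: [b1@6:L b2@7:R b4@9:R b3@10:L]
Beat 6 (L): throw ball1 h=6 -> lands@12:L; in-air after throw: [b2@7:R b4@9:R b3@10:L b1@12:L]
Beat 7 (R): throw ball2 h=1 -> lands@8:L; in-air after throw: [b2@8:L b4@9:R b3@10:L b1@12:L]
Beat 8 (L): throw ball2 h=5 -> lands@13:R; in-air after throw: [b4@9:R b3@10:L b1@12:L b2@13:R]
Beat 9 (R): throw ball4 h=6 -> lands@15:R; in-air after throw: [b3@10:L b1@12:L b2@13:R b4@15:R]
Beat 10 (L): throw ball3 h=1 -> lands@11:R; in-air after throw: [b3@11:R b1@12:L b2@13:R b4@15:R]
Ball 3: thrown@2 h=1 -> first land @3; rethrown@3 h=7 -> second land @10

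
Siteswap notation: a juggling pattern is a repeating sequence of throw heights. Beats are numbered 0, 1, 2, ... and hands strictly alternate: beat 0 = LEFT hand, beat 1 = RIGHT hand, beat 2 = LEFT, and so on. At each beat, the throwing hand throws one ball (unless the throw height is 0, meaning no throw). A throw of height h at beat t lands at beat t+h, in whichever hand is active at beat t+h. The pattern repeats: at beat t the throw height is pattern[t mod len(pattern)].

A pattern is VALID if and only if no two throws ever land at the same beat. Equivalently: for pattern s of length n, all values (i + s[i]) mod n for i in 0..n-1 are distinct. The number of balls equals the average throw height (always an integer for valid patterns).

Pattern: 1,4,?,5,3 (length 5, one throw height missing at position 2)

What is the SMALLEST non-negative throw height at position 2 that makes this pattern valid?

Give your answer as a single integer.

Answer: 2

Derivation:
i=0: (0 + 1) mod 5 = 1
i=1: (1 + 4) mod 5 = 0
i=2: s[i]=? (unknown)
i=3: (3 + 5) mod 5 = 3
i=4: (4 + 3) mod 5 = 2
Known residues: [0, 1, 2, 3]; need a permutation of 0..4, so missing residue r = 4
Need (2 + s) mod 5 = 4; smallest s = (4 - 2) mod 5 = 2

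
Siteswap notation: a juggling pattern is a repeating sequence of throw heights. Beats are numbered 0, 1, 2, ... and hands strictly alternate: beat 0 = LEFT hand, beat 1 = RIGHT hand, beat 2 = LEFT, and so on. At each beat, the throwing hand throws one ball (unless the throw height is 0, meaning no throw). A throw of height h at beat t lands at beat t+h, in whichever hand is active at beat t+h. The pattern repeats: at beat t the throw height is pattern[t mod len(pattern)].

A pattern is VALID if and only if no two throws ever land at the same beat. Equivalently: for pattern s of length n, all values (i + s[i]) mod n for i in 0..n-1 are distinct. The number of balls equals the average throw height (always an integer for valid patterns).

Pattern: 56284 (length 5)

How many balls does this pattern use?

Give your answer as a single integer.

Pattern = [5, 6, 2, 8, 4], length n = 5
  position 0: throw height = 5, running sum = 5
  position 1: throw height = 6, running sum = 11
  position 2: throw height = 2, running sum = 13
  position 3: throw height = 8, running sum = 21
  position 4: throw height = 4, running sum = 25
Total sum = 25; balls = sum / n = 25 / 5 = 5

Answer: 5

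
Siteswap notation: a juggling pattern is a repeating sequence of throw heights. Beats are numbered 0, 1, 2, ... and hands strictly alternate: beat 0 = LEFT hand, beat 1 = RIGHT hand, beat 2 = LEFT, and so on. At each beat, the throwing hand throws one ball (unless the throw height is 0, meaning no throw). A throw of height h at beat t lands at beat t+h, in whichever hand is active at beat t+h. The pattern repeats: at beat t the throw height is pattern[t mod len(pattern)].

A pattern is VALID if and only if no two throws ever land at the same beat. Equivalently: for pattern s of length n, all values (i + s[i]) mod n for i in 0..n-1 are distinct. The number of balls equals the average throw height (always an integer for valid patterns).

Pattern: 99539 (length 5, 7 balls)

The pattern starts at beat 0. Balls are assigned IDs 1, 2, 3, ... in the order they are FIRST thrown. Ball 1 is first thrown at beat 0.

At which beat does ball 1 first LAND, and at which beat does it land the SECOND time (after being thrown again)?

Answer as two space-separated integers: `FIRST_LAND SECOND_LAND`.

Answer: 9 18

Derivation:
Beat 0 (L): throw ball1 h=9 -> lands@9:R; in-air after throw: [b1@9:R]
Beat 1 (R): throw ball2 h=9 -> lands@10:L; in-air after throw: [b1@9:R b2@10:L]
Beat 2 (L): throw ball3 h=5 -> lands@7:R; in-air after throw: [b3@7:R b1@9:R b2@10:L]
Beat 3 (R): throw ball4 h=3 -> lands@6:L; in-air after throw: [b4@6:L b3@7:R b1@9:R b2@10:L]
Beat 4 (L): throw ball5 h=9 -> lands@13:R; in-air after throw: [b4@6:L b3@7:R b1@9:R b2@10:L b5@13:R]
Beat 5 (R): throw ball6 h=9 -> lands@14:L; in-air after throw: [b4@6:L b3@7:R b1@9:R b2@10:L b5@13:R b6@14:L]
Beat 6 (L): throw ball4 h=9 -> lands@15:R; in-air after throw: [b3@7:R b1@9:R b2@10:L b5@13:R b6@14:L b4@15:R]
Beat 7 (R): throw ball3 h=5 -> lands@12:L; in-air after throw: [b1@9:R b2@10:L b3@12:L b5@13:R b6@14:L b4@15:R]
Beat 8 (L): throw ball7 h=3 -> lands@11:R; in-air after throw: [b1@9:R b2@10:L b7@11:R b3@12:L b5@13:R b6@14:L b4@15:R]
Beat 9 (R): throw ball1 h=9 -> lands@18:L; in-air after throw: [b2@10:L b7@11:R b3@12:L b5@13:R b6@14:L b4@15:R b1@18:L]
Beat 10 (L): throw ball2 h=9 -> lands@19:R; in-air after throw: [b7@11:R b3@12:L b5@13:R b6@14:L b4@15:R b1@18:L b2@19:R]
Beat 11 (R): throw ball7 h=9 -> lands@20:L; in-air after throw: [b3@12:L b5@13:R b6@14:L b4@15:R b1@18:L b2@19:R b7@20:L]
Beat 12 (L): throw ball3 h=5 -> lands@17:R; in-air after throw: [b5@13:R b6@14:L b4@15:R b3@17:R b1@18:L b2@19:R b7@20:L]
Beat 13 (R): throw ball5 h=3 -> lands@16:L; in-air after throw: [b6@14:L b4@15:R b5@16:L b3@17:R b1@18:L b2@19:R b7@20:L]
Beat 14 (L): throw ball6 h=9 -> lands@23:R; in-air after throw: [b4@15:R b5@16:L b3@17:R b1@18:L b2@19:R b7@20:L b6@23:R]
Beat 15 (R): throw ball4 h=9 -> lands@24:L; in-air after throw: [b5@16:L b3@17:R b1@18:L b2@19:R b7@20:L b6@23:R b4@24:L]
Beat 16 (L): throw ball5 h=9 -> lands@25:R; in-air after throw: [b3@17:R b1@18:L b2@19:R b7@20:L b6@23:R b4@24:L b5@25:R]
Beat 17 (R): throw ball3 h=5 -> lands@22:L; in-air after throw: [b1@18:L b2@19:R b7@20:L b3@22:L b6@23:R b4@24:L b5@25:R]
Beat 18 (L): throw ball1 h=3 -> lands@21:R; in-air after throw: [b2@19:R b7@20:L b1@21:R b3@22:L b6@23:R b4@24:L b5@25:R]
Ball 1: thrown@0 h=9 -> first land @9; rethrown@9 h=9 -> second land @18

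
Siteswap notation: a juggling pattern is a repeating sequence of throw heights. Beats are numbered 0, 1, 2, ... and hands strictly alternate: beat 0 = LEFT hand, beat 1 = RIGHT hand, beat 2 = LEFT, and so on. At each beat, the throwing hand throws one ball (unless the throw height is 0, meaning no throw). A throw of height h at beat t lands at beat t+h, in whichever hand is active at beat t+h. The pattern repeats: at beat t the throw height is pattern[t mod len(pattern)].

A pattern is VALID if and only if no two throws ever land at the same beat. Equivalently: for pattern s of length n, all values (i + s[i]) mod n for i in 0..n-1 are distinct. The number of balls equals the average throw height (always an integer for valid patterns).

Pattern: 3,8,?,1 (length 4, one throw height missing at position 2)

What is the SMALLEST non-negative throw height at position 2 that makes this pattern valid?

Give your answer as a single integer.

Answer: 0

Derivation:
i=0: (0 + 3) mod 4 = 3
i=1: (1 + 8) mod 4 = 1
i=2: s[i]=? (unknown)
i=3: (3 + 1) mod 4 = 0
Known residues: [0, 1, 3]; need a permutation of 0..3, so missing residue r = 2
Need (2 + s) mod 4 = 2; smallest s = (2 - 2) mod 4 = 0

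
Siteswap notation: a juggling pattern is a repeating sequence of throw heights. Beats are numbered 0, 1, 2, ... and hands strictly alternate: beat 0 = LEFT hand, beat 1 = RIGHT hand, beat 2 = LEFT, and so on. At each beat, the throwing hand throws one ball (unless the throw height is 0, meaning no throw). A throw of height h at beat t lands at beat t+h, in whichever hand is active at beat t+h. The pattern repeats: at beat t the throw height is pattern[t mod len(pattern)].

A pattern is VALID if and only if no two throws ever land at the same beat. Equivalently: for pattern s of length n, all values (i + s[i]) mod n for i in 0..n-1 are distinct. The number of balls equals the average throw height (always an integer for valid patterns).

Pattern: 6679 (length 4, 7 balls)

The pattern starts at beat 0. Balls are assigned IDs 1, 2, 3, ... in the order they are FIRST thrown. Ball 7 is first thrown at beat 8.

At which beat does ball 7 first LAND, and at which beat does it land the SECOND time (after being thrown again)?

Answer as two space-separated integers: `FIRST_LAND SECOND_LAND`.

Answer: 14 21

Derivation:
Beat 0 (L): throw ball1 h=6 -> lands@6:L; in-air after throw: [b1@6:L]
Beat 1 (R): throw ball2 h=6 -> lands@7:R; in-air after throw: [b1@6:L b2@7:R]
Beat 2 (L): throw ball3 h=7 -> lands@9:R; in-air after throw: [b1@6:L b2@7:R b3@9:R]
Beat 3 (R): throw ball4 h=9 -> lands@12:L; in-air after throw: [b1@6:L b2@7:R b3@9:R b4@12:L]
Beat 4 (L): throw ball5 h=6 -> lands@10:L; in-air after throw: [b1@6:L b2@7:R b3@9:R b5@10:L b4@12:L]
Beat 5 (R): throw ball6 h=6 -> lands@11:R; in-air after throw: [b1@6:L b2@7:R b3@9:R b5@10:L b6@11:R b4@12:L]
Beat 6 (L): throw ball1 h=7 -> lands@13:R; in-air after throw: [b2@7:R b3@9:R b5@10:L b6@11:R b4@12:L b1@13:R]
Beat 7 (R): throw ball2 h=9 -> lands@16:L; in-air after throw: [b3@9:R b5@10:L b6@11:R b4@12:L b1@13:R b2@16:L]
Beat 8 (L): throw ball7 h=6 -> lands@14:L; in-air after throw: [b3@9:R b5@10:L b6@11:R b4@12:L b1@13:R b7@14:L b2@16:L]
Beat 9 (R): throw ball3 h=6 -> lands@15:R; in-air after throw: [b5@10:L b6@11:R b4@12:L b1@13:R b7@14:L b3@15:R b2@16:L]
Beat 10 (L): throw ball5 h=7 -> lands@17:R; in-air after throw: [b6@11:R b4@12:L b1@13:R b7@14:L b3@15:R b2@16:L b5@17:R]
Beat 11 (R): throw ball6 h=9 -> lands@20:L; in-air after throw: [b4@12:L b1@13:R b7@14:L b3@15:R b2@16:L b5@17:R b6@20:L]
Beat 12 (L): throw ball4 h=6 -> lands@18:L; in-air after throw: [b1@13:R b7@14:L b3@15:R b2@16:L b5@17:R b4@18:L b6@20:L]
Beat 13 (R): throw ball1 h=6 -> lands@19:R; in-air after throw: [b7@14:L b3@15:R b2@16:L b5@17:R b4@18:L b1@19:R b6@20:L]
Beat 14 (L): throw ball7 h=7 -> lands@21:R; in-air after throw: [b3@15:R b2@16:L b5@17:R b4@18:L b1@19:R b6@20:L b7@21:R]
Beat 15 (R): throw ball3 h=9 -> lands@24:L; in-air after throw: [b2@16:L b5@17:R b4@18:L b1@19:R b6@20:L b7@21:R b3@24:L]
Beat 16 (L): throw ball2 h=6 -> lands@22:L; in-air after throw: [b5@17:R b4@18:L b1@19:R b6@20:L b7@21:R b2@22:L b3@24:L]
Beat 17 (R): throw ball5 h=6 -> lands@23:R; in-air after throw: [b4@18:L b1@19:R b6@20:L b7@21:R b2@22:L b5@23:R b3@24:L]
Beat 18 (L): throw ball4 h=7 -> lands@25:R; in-air after throw: [b1@19:R b6@20:L b7@21:R b2@22:L b5@23:R b3@24:L b4@25:R]
Beat 19 (R): throw ball1 h=9 -> lands@28:L; in-air after throw: [b6@20:L b7@21:R b2@22:L b5@23:R b3@24:L b4@25:R b1@28:L]
Beat 20 (L): throw ball6 h=6 -> lands@26:L; in-air after throw: [b7@21:R b2@22:L b5@23:R b3@24:L b4@25:R b6@26:L b1@28:L]
Beat 21 (R): throw ball7 h=6 -> lands@27:R; in-air after throw: [b2@22:L b5@23:R b3@24:L b4@25:R b6@26:L b7@27:R b1@28:L]
Ball 7: thrown@8 h=6 -> first land @14; rethrown@14 h=7 -> second land @21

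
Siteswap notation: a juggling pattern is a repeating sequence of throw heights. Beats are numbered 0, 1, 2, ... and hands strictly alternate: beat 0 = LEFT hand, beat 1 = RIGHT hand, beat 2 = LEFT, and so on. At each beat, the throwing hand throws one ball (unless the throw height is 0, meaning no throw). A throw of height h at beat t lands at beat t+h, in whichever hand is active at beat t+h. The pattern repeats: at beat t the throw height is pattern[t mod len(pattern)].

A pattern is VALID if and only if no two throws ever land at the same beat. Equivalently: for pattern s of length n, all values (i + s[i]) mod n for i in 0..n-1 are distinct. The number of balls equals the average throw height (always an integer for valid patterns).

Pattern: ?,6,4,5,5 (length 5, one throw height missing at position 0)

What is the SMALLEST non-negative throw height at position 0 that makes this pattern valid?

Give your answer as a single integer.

i=0: s[i]=? (unknown)
i=1: (1 + 6) mod 5 = 2
i=2: (2 + 4) mod 5 = 1
i=3: (3 + 5) mod 5 = 3
i=4: (4 + 5) mod 5 = 4
Known residues: [1, 2, 3, 4]; need a permutation of 0..4, so missing residue r = 0
Need (0 + s) mod 5 = 0; smallest s = (0 - 0) mod 5 = 0

Answer: 0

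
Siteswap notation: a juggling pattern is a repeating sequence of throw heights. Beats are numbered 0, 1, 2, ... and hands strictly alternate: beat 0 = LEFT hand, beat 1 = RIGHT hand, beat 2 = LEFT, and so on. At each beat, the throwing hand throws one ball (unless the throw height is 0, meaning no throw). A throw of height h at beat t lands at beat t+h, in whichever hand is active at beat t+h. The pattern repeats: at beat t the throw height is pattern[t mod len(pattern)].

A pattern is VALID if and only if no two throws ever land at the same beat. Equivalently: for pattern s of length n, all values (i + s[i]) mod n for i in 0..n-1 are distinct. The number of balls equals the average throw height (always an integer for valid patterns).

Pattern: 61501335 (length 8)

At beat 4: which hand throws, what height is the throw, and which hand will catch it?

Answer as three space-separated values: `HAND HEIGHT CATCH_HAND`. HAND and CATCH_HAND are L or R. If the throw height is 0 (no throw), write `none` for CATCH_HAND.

Beat 4: 4 mod 2 = 0, so hand = L
Throw height = pattern[4 mod 8] = pattern[4] = 1
Lands at beat 4+1=5, 5 mod 2 = 1, so catch hand = R

Answer: L 1 R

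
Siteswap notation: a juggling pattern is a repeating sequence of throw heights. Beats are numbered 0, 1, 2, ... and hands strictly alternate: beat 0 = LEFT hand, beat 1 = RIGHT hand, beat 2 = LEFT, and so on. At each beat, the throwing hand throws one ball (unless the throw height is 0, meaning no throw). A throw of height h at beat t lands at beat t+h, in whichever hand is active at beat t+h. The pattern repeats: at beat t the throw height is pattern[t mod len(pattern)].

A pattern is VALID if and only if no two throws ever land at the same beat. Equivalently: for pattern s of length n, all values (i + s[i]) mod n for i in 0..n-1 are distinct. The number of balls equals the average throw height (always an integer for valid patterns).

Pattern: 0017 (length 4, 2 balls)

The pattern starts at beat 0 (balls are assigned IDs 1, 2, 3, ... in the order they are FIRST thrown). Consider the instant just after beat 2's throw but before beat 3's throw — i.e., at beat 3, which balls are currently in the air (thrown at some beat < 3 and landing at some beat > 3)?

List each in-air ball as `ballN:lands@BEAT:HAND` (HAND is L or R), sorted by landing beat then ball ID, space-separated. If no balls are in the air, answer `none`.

Beat 2 (L): throw ball1 h=1 -> lands@3:R; in-air after throw: [b1@3:R]
Beat 3 (R): throw ball1 h=7 -> lands@10:L; in-air after throw: [b1@10:L]

Answer: none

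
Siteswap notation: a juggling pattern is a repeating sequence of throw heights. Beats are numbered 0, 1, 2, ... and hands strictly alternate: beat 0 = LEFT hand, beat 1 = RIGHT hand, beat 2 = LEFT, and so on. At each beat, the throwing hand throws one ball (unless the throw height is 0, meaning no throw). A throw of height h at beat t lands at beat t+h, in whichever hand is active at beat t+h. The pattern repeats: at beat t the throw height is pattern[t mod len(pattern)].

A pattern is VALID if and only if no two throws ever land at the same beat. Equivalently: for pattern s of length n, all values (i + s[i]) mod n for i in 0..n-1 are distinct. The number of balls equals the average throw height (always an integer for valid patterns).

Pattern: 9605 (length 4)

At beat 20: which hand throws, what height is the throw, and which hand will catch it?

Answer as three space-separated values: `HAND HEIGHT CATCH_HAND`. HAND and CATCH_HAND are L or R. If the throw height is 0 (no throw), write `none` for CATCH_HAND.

Beat 20: 20 mod 2 = 0, so hand = L
Throw height = pattern[20 mod 4] = pattern[0] = 9
Lands at beat 20+9=29, 29 mod 2 = 1, so catch hand = R

Answer: L 9 R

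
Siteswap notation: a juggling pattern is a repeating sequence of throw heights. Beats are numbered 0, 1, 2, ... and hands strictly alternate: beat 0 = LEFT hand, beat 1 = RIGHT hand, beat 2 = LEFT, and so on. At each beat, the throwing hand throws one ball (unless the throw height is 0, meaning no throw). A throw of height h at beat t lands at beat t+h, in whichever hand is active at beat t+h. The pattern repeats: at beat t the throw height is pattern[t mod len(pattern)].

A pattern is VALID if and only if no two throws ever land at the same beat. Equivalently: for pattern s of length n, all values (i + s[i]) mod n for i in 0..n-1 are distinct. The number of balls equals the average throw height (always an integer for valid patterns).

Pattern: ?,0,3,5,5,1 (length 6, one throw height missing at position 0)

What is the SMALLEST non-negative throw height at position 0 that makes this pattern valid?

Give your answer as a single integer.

i=0: s[i]=? (unknown)
i=1: (1 + 0) mod 6 = 1
i=2: (2 + 3) mod 6 = 5
i=3: (3 + 5) mod 6 = 2
i=4: (4 + 5) mod 6 = 3
i=5: (5 + 1) mod 6 = 0
Known residues: [0, 1, 2, 3, 5]; need a permutation of 0..5, so missing residue r = 4
Need (0 + s) mod 6 = 4; smallest s = (4 - 0) mod 6 = 4

Answer: 4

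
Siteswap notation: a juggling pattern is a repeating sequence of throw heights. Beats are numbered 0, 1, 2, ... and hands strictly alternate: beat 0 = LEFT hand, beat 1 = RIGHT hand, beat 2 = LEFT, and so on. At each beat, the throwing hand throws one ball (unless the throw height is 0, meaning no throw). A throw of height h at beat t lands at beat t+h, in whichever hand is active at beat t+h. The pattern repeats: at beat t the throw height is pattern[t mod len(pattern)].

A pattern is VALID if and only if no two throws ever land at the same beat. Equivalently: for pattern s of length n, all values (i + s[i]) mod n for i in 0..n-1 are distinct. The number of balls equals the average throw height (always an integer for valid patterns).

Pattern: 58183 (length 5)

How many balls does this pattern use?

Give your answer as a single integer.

Pattern = [5, 8, 1, 8, 3], length n = 5
  position 0: throw height = 5, running sum = 5
  position 1: throw height = 8, running sum = 13
  position 2: throw height = 1, running sum = 14
  position 3: throw height = 8, running sum = 22
  position 4: throw height = 3, running sum = 25
Total sum = 25; balls = sum / n = 25 / 5 = 5

Answer: 5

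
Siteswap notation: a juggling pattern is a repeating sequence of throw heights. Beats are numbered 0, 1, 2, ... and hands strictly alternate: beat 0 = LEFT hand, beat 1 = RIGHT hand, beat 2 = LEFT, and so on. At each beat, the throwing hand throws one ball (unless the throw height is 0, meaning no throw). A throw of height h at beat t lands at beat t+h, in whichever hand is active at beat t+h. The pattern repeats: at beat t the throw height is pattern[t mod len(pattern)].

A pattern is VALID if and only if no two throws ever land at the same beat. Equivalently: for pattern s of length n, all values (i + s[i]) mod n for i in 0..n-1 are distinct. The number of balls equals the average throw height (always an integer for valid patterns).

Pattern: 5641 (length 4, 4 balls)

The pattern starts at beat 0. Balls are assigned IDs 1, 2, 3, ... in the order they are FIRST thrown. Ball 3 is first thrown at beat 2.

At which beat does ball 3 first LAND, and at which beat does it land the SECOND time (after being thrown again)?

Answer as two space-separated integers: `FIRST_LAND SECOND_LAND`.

Answer: 6 10

Derivation:
Beat 0 (L): throw ball1 h=5 -> lands@5:R; in-air after throw: [b1@5:R]
Beat 1 (R): throw ball2 h=6 -> lands@7:R; in-air after throw: [b1@5:R b2@7:R]
Beat 2 (L): throw ball3 h=4 -> lands@6:L; in-air after throw: [b1@5:R b3@6:L b2@7:R]
Beat 3 (R): throw ball4 h=1 -> lands@4:L; in-air after throw: [b4@4:L b1@5:R b3@6:L b2@7:R]
Beat 4 (L): throw ball4 h=5 -> lands@9:R; in-air after throw: [b1@5:R b3@6:L b2@7:R b4@9:R]
Beat 5 (R): throw ball1 h=6 -> lands@11:R; in-air after throw: [b3@6:L b2@7:R b4@9:R b1@11:R]
Beat 6 (L): throw ball3 h=4 -> lands@10:L; in-air after throw: [b2@7:R b4@9:R b3@10:L b1@11:R]
Beat 7 (R): throw ball2 h=1 -> lands@8:L; in-air after throw: [b2@8:L b4@9:R b3@10:L b1@11:R]
Beat 8 (L): throw ball2 h=5 -> lands@13:R; in-air after throw: [b4@9:R b3@10:L b1@11:R b2@13:R]
Beat 9 (R): throw ball4 h=6 -> lands@15:R; in-air after throw: [b3@10:L b1@11:R b2@13:R b4@15:R]
Beat 10 (L): throw ball3 h=4 -> lands@14:L; in-air after throw: [b1@11:R b2@13:R b3@14:L b4@15:R]
Ball 3: thrown@2 h=4 -> first land @6; rethrown@6 h=4 -> second land @10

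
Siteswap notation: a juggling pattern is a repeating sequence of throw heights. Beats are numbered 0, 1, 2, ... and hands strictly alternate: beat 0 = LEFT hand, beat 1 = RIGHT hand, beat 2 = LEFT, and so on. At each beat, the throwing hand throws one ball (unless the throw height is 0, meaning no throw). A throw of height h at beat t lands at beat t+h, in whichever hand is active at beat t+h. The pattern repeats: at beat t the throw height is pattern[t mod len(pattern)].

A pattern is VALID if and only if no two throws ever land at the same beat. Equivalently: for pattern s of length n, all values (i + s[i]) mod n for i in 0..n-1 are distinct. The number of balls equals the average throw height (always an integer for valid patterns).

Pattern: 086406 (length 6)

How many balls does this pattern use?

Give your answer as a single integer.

Pattern = [0, 8, 6, 4, 0, 6], length n = 6
  position 0: throw height = 0, running sum = 0
  position 1: throw height = 8, running sum = 8
  position 2: throw height = 6, running sum = 14
  position 3: throw height = 4, running sum = 18
  position 4: throw height = 0, running sum = 18
  position 5: throw height = 6, running sum = 24
Total sum = 24; balls = sum / n = 24 / 6 = 4

Answer: 4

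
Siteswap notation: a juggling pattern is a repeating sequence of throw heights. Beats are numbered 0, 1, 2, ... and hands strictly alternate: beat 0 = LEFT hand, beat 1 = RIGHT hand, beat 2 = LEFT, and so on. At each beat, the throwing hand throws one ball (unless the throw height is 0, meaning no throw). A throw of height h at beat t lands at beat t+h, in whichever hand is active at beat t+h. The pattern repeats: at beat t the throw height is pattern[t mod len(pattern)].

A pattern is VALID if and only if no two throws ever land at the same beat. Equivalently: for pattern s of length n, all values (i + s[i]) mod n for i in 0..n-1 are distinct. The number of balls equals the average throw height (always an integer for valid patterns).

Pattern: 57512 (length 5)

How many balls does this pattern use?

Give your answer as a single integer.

Answer: 4

Derivation:
Pattern = [5, 7, 5, 1, 2], length n = 5
  position 0: throw height = 5, running sum = 5
  position 1: throw height = 7, running sum = 12
  position 2: throw height = 5, running sum = 17
  position 3: throw height = 1, running sum = 18
  position 4: throw height = 2, running sum = 20
Total sum = 20; balls = sum / n = 20 / 5 = 4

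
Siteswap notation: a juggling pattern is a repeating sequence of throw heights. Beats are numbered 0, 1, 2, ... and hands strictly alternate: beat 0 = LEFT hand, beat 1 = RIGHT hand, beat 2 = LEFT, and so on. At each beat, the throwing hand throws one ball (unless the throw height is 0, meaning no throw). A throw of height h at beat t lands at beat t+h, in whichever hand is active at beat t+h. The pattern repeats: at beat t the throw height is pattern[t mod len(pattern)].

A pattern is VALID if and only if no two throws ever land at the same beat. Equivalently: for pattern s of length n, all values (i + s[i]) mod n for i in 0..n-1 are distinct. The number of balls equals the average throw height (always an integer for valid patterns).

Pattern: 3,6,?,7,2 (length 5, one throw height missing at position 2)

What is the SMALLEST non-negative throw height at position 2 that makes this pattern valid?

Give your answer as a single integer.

Answer: 2

Derivation:
i=0: (0 + 3) mod 5 = 3
i=1: (1 + 6) mod 5 = 2
i=2: s[i]=? (unknown)
i=3: (3 + 7) mod 5 = 0
i=4: (4 + 2) mod 5 = 1
Known residues: [0, 1, 2, 3]; need a permutation of 0..4, so missing residue r = 4
Need (2 + s) mod 5 = 4; smallest s = (4 - 2) mod 5 = 2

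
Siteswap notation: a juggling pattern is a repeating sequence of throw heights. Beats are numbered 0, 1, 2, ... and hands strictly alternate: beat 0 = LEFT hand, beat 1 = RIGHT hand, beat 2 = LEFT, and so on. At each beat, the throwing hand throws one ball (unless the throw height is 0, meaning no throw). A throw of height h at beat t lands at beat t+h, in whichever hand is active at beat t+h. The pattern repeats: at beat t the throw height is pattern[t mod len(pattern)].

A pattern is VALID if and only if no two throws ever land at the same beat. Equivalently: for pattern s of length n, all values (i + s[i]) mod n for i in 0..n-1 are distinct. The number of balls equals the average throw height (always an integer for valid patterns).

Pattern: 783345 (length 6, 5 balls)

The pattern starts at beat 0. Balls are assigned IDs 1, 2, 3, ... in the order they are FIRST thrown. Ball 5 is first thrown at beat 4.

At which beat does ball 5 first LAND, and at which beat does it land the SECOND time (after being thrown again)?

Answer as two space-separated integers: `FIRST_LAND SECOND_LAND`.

Answer: 8 11

Derivation:
Beat 0 (L): throw ball1 h=7 -> lands@7:R; in-air after throw: [b1@7:R]
Beat 1 (R): throw ball2 h=8 -> lands@9:R; in-air after throw: [b1@7:R b2@9:R]
Beat 2 (L): throw ball3 h=3 -> lands@5:R; in-air after throw: [b3@5:R b1@7:R b2@9:R]
Beat 3 (R): throw ball4 h=3 -> lands@6:L; in-air after throw: [b3@5:R b4@6:L b1@7:R b2@9:R]
Beat 4 (L): throw ball5 h=4 -> lands@8:L; in-air after throw: [b3@5:R b4@6:L b1@7:R b5@8:L b2@9:R]
Beat 5 (R): throw ball3 h=5 -> lands@10:L; in-air after throw: [b4@6:L b1@7:R b5@8:L b2@9:R b3@10:L]
Beat 6 (L): throw ball4 h=7 -> lands@13:R; in-air after throw: [b1@7:R b5@8:L b2@9:R b3@10:L b4@13:R]
Beat 7 (R): throw ball1 h=8 -> lands@15:R; in-air after throw: [b5@8:L b2@9:R b3@10:L b4@13:R b1@15:R]
Beat 8 (L): throw ball5 h=3 -> lands@11:R; in-air after throw: [b2@9:R b3@10:L b5@11:R b4@13:R b1@15:R]
Beat 9 (R): throw ball2 h=3 -> lands@12:L; in-air after throw: [b3@10:L b5@11:R b2@12:L b4@13:R b1@15:R]
Beat 10 (L): throw ball3 h=4 -> lands@14:L; in-air after throw: [b5@11:R b2@12:L b4@13:R b3@14:L b1@15:R]
Beat 11 (R): throw ball5 h=5 -> lands@16:L; in-air after throw: [b2@12:L b4@13:R b3@14:L b1@15:R b5@16:L]
Ball 5: thrown@4 h=4 -> first land @8; rethrown@8 h=3 -> second land @11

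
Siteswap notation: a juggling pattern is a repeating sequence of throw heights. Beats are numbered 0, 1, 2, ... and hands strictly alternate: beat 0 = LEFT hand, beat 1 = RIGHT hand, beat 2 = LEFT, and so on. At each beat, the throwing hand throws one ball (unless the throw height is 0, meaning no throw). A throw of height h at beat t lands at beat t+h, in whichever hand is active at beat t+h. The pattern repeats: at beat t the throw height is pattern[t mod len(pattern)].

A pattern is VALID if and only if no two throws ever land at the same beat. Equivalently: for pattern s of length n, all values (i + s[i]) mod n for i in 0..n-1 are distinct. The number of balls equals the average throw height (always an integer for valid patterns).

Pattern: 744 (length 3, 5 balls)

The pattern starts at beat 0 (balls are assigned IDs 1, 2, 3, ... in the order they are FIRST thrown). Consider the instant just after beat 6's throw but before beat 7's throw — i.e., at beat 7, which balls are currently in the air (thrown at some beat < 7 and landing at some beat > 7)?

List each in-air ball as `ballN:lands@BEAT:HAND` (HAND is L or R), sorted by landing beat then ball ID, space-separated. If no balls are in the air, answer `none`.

Beat 0 (L): throw ball1 h=7 -> lands@7:R; in-air after throw: [b1@7:R]
Beat 1 (R): throw ball2 h=4 -> lands@5:R; in-air after throw: [b2@5:R b1@7:R]
Beat 2 (L): throw ball3 h=4 -> lands@6:L; in-air after throw: [b2@5:R b3@6:L b1@7:R]
Beat 3 (R): throw ball4 h=7 -> lands@10:L; in-air after throw: [b2@5:R b3@6:L b1@7:R b4@10:L]
Beat 4 (L): throw ball5 h=4 -> lands@8:L; in-air after throw: [b2@5:R b3@6:L b1@7:R b5@8:L b4@10:L]
Beat 5 (R): throw ball2 h=4 -> lands@9:R; in-air after throw: [b3@6:L b1@7:R b5@8:L b2@9:R b4@10:L]
Beat 6 (L): throw ball3 h=7 -> lands@13:R; in-air after throw: [b1@7:R b5@8:L b2@9:R b4@10:L b3@13:R]
Beat 7 (R): throw ball1 h=4 -> lands@11:R; in-air after throw: [b5@8:L b2@9:R b4@10:L b1@11:R b3@13:R]

Answer: ball5:lands@8:L ball2:lands@9:R ball4:lands@10:L ball3:lands@13:R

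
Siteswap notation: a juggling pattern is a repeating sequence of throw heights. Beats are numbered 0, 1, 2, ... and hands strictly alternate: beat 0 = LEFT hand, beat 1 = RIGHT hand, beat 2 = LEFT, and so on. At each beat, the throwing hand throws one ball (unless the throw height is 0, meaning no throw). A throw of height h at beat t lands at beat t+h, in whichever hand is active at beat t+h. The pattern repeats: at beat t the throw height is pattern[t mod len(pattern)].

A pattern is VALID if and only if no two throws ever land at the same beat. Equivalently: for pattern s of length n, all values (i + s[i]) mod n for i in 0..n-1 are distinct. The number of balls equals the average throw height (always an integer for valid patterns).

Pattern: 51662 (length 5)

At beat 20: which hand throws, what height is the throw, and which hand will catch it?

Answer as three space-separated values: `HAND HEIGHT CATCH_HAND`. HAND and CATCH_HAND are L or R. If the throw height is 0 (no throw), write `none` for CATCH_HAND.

Answer: L 5 R

Derivation:
Beat 20: 20 mod 2 = 0, so hand = L
Throw height = pattern[20 mod 5] = pattern[0] = 5
Lands at beat 20+5=25, 25 mod 2 = 1, so catch hand = R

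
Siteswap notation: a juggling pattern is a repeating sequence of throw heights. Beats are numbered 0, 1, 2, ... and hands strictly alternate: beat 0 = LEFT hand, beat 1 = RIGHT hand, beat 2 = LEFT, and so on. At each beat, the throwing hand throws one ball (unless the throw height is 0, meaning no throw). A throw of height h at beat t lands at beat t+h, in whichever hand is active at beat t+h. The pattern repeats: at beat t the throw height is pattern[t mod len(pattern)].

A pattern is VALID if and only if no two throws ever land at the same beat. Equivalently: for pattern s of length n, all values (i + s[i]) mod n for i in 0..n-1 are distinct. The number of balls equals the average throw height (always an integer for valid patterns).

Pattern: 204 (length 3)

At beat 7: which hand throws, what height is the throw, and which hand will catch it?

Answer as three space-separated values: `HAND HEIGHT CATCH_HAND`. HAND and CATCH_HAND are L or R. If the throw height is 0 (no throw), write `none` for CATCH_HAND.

Answer: R 0 none

Derivation:
Beat 7: 7 mod 2 = 1, so hand = R
Throw height = pattern[7 mod 3] = pattern[1] = 0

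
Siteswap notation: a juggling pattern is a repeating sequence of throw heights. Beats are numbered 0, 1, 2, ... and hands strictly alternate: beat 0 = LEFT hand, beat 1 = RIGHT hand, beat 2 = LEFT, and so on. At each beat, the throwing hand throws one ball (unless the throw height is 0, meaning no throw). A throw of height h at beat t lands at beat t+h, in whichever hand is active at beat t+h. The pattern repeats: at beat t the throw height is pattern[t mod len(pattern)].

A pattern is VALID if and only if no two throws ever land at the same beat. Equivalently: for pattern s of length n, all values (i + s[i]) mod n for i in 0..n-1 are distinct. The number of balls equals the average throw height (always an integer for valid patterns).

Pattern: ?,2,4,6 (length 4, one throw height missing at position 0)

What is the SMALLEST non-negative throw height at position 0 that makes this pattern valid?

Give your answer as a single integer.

Answer: 0

Derivation:
i=0: s[i]=? (unknown)
i=1: (1 + 2) mod 4 = 3
i=2: (2 + 4) mod 4 = 2
i=3: (3 + 6) mod 4 = 1
Known residues: [1, 2, 3]; need a permutation of 0..3, so missing residue r = 0
Need (0 + s) mod 4 = 0; smallest s = (0 - 0) mod 4 = 0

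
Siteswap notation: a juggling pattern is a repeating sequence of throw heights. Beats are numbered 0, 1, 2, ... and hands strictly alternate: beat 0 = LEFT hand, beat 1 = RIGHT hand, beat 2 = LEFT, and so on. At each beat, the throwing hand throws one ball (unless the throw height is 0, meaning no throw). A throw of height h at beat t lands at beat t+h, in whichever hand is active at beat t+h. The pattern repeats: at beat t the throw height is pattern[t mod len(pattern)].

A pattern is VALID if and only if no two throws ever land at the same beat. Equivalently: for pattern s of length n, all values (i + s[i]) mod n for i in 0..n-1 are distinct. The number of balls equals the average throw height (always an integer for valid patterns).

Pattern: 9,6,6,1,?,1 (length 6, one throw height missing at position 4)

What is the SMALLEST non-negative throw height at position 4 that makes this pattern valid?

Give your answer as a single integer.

Answer: 1

Derivation:
i=0: (0 + 9) mod 6 = 3
i=1: (1 + 6) mod 6 = 1
i=2: (2 + 6) mod 6 = 2
i=3: (3 + 1) mod 6 = 4
i=4: s[i]=? (unknown)
i=5: (5 + 1) mod 6 = 0
Known residues: [0, 1, 2, 3, 4]; need a permutation of 0..5, so missing residue r = 5
Need (4 + s) mod 6 = 5; smallest s = (5 - 4) mod 6 = 1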